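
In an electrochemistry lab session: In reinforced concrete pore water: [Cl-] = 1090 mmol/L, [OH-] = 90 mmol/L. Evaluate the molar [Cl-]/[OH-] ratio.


Threshold parameter = [Cl-] / [OH-] (molar basis; both in mmol/L, so units cancel)
Ratio = 1090 / 90 = 12.11

12.11


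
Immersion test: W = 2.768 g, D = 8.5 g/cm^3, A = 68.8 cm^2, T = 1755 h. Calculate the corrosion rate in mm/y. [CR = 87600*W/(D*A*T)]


Apply the mm/y weight-loss relation: CR = 87600 * W / (D * A * T)
Numerator: 87600 * 2.768 = 242476.8
Denominator: 8.5 * 68.8 * 1755 = 1026324.0
CR = 242476.8 / 1026324.0 = 0.236258 mm/y

0.236258 mm/y


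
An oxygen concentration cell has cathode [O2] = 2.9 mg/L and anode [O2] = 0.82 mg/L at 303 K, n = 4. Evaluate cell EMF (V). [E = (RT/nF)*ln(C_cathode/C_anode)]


Apply the Nernst concentration-cell relation: E = (RT/nF)*ln(C_cathode/C_anode)
RT/nF = 8.314*303/(4*96485) = 0.00652729 V
ln(2.9/0.82) = 1.26316
E = 0.00652729 * 1.26316 = 0.00825 V

0.00825 V


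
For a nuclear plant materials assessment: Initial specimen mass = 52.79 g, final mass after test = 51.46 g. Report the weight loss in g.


Weight loss = initial − final
WL = 52.79 − 51.46 = 1.33 g

1.33 g


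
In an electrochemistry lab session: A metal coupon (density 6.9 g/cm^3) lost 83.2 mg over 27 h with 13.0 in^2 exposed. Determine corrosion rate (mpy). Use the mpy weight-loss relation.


Apply the mpy weight-loss relation: CR = 534 * W / (D * A * T)
Numerator: 534 * 83.2 = 44428.8
Denominator: 6.9 * 13.0 * 27 = 2421.9
CR = 44428.8 / 2421.9 = 18.345 mpy

18.345 mpy


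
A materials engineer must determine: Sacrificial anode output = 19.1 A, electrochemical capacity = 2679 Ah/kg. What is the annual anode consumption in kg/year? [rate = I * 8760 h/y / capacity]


Annual consumption = current * hours per year / capacity
Rate = 19.1 * 8760 / 2679 = 62.5 kg/year

62.5 kg/year


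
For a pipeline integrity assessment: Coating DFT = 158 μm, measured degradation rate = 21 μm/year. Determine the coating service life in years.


Service life = thickness / degradation rate
Life = 158 / 21 = 7.5 years

7.5 years


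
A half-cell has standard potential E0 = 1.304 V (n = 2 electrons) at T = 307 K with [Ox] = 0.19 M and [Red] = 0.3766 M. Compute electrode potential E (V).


Apply the Nernst equation: E = E0 + (RT/nF)*ln([Ox]/[Red])
Step 1: RT/nF = 8.314*307/(2*96485) = 0.01322692 V
Step 2: [Ox]/[Red] = 0.19/0.3766 = 0.504514
Step 3: ln(0.504514) = -0.68416
Step 4: correction = 0.01322692 * -0.68416 = -0.009 V
E = 1.304 + -0.009 = 1.295 V

1.295 V


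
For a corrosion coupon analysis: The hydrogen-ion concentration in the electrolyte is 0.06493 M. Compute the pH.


pH = −log10[H+]
pH = −log10(0.06493) = 1.19

1.19


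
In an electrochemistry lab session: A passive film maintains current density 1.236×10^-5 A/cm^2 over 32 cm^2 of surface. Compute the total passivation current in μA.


I = i_pass * A, then convert A → μA (×10^6)
I = 1.236×10^-5 * 32 * 10^6 = 395.52 μA

395.52 μA


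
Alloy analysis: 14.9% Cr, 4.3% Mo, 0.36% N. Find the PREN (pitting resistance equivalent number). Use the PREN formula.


Apply the PREN formula: PREN = Cr + 3.3*Mo + 16*N
PREN = 14.9 + 3.3*4.3 + 16*0.36
PREN = 14.9 + 14.19 + 5.76 = 34.85

34.85


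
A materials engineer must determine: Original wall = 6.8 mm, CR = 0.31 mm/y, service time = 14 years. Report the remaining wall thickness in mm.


Remaining wall = original − CR × time
t = 6.8 − 0.31*14 = 6.8 − 4.34 = 2.46 mm

2.46 mm


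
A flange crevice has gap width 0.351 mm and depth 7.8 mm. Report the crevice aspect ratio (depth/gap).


Aspect ratio = depth / gap
Ratio = 7.8 / 0.351 = 22.2

22.2


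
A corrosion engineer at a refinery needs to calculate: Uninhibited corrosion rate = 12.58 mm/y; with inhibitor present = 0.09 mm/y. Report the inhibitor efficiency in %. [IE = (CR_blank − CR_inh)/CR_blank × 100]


Apply the inhibitor-efficiency definition: IE = (CR_blank − CR_inh)/CR_blank × 100
IE = (12.58 − 0.09) / 12.58 × 100
IE = 12.49 / 12.58 × 100 = 99.3 %

99.3 %


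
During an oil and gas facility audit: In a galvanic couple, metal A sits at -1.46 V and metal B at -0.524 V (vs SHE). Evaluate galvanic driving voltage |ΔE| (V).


Driving voltage is the absolute potential difference.
|ΔE| = |-1.46 − (-0.524)| = 0.936 V

0.936 V


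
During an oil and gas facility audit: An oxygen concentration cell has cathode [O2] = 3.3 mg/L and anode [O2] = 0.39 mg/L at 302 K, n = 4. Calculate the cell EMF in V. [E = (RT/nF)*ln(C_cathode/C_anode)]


Apply the Nernst concentration-cell relation: E = (RT/nF)*ln(C_cathode/C_anode)
RT/nF = 8.314*302/(4*96485) = 0.00650575 V
ln(3.3/0.39) = 2.13553
E = 0.00650575 * 2.13553 = 0.01389 V

0.01389 V


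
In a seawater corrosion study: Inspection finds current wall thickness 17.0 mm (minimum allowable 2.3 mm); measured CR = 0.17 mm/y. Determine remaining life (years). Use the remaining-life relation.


Apply the remaining-life relation: RL = (t_current − t_min) / CR
RL = (17.0 − 2.3) / 0.17 = 14.7 / 0.17 = 86.5 years

86.5 years


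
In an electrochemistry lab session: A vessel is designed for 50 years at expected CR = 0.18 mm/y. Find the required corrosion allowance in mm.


Corrosion allowance = CR × design life
CA = 0.18 * 50 = 9.0 mm

9.0 mm


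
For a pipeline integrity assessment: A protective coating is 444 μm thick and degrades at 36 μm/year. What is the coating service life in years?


Service life = thickness / degradation rate
Life = 444 / 36 = 12.3 years

12.3 years


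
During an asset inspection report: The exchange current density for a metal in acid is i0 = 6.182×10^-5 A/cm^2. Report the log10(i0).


i0 = 6.182×10^-5 A/cm^2
log10(i0) = -4.209

-4.209


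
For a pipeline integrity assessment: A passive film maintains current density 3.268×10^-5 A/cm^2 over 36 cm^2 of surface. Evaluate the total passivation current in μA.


I = i_pass * A, then convert A → μA (×10^6)
I = 3.268×10^-5 * 36 * 10^6 = 1176.48 μA

1176.48 μA


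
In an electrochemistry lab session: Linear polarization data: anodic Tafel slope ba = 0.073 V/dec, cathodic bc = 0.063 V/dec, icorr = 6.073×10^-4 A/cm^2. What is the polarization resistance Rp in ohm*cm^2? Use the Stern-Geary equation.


Apply the Stern-Geary equation: Rp = ba*bc / (2.303*icorr*(ba+bc))
ba*bc = 0.073*0.063 = 0.004599
ba+bc = 0.136; 2.303*icorr*(ba+bc) = 2.303*6.073×10^-4*0.136 = 1.9021122×10^-4
Rp = 0.004599 / 1.9021122×10^-4 = 24.2 ohm*cm^2

24.2 ohm*cm^2


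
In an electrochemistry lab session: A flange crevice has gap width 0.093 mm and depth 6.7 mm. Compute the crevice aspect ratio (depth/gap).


Aspect ratio = depth / gap
Ratio = 6.7 / 0.093 = 72.0

72.0


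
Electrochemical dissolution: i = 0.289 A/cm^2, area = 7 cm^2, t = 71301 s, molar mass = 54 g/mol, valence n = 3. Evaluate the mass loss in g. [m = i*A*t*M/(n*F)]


Apply Faraday's law: m = i*A*t*M / (n*F)
Total charge passed Q = i*A*t = 0.289*7*71301 = 144241.923 C
m = Q*M/(n*F) = 144241.923*54/(3*96485) = 26.90941 g

26.90941 g


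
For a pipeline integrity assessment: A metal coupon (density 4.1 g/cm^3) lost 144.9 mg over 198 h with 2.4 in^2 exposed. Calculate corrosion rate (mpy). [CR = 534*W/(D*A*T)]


Apply the mpy weight-loss relation: CR = 534 * W / (D * A * T)
Numerator: 534 * 144.9 = 77376.6
Denominator: 4.1 * 2.4 * 198 = 1948.32
CR = 77376.6 / 1948.32 = 39.7145 mpy

39.7145 mpy


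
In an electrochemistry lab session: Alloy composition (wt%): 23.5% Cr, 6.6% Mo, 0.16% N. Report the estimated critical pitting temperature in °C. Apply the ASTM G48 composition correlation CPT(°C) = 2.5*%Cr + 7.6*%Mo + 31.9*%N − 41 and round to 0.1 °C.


Apply the ASTM G48 empirical CPT estimate: CPT(°C) = 2.5*%Cr + 7.6*%Mo + 31.9*%N − 41
2.5*23.5 = 58.75; 7.6*6.6 = 50.16; 31.9*0.16 = 5.104
CPT = 58.75 + 50.16 + 5.104 − 41 = 73.014 °C
Rounded to 0.1 °C: CPT ≈ 73.0 °C

73.0 °C


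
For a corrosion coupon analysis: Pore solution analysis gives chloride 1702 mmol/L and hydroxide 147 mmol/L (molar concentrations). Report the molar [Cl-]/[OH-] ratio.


Threshold parameter = [Cl-] / [OH-] (molar basis; both in mmol/L, so units cancel)
Ratio = 1702 / 147 = 11.58

11.58


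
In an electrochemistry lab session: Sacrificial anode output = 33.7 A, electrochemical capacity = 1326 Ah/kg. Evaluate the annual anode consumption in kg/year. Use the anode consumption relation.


Annual consumption = current * hours per year / capacity
Rate = 33.7 * 8760 / 1326 = 222.6 kg/year

222.6 kg/year


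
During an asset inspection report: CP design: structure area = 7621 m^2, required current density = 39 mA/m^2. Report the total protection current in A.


I = area * current density, then convert mA → A (÷1000)
I = 7621 * 39 / 1000 = 297.22 A

297.22 A


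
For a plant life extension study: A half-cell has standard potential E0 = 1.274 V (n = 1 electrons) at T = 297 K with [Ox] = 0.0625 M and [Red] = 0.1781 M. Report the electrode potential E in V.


Apply the Nernst equation: E = E0 + (RT/nF)*ln([Ox]/[Red])
Step 1: RT/nF = 8.314*297/(1*96485) = 0.02559214 V
Step 2: [Ox]/[Red] = 0.0625/0.1781 = 0.350926
Step 3: ln(0.350926) = -1.04718
Step 4: correction = 0.02559214 * -1.04718 = -0.027 V
E = 1.274 + -0.027 = 1.247 V

1.247 V


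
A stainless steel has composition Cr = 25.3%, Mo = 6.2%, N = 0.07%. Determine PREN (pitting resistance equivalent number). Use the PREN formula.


Apply the PREN formula: PREN = Cr + 3.3*Mo + 16*N
PREN = 25.3 + 3.3*6.2 + 16*0.07
PREN = 25.3 + 20.46 + 1.12 = 46.88

46.88


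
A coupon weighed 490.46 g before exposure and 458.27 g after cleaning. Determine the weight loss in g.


Weight loss = initial − final
WL = 490.46 − 458.27 = 32.19 g

32.19 g


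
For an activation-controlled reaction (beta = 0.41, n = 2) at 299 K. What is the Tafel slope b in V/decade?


Apply the Tafel slope relation: b = 2.303*R*T/(beta*n*F)
Numerator: 2.303 * 8.314 * 299 = 5725.0
Denominator: 0.41 * 2 * 96485 = 79117.7
b = 5725.0 / 79117.7 = 0.072 V/decade

0.072 V/decade


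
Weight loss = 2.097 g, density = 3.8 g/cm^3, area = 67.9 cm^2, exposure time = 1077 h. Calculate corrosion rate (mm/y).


Apply the mm/y weight-loss relation: CR = 87600 * W / (D * A * T)
Numerator: 87600 * 2.097 = 183697.2
Denominator: 3.8 * 67.9 * 1077 = 277887.54
CR = 183697.2 / 277887.54 = 0.66105 mm/y

0.66105 mm/y


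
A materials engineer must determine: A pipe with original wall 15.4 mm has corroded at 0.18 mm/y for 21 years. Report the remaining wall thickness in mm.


Remaining wall = original − CR × time
t = 15.4 − 0.18*21 = 15.4 − 3.78 = 11.62 mm

11.62 mm


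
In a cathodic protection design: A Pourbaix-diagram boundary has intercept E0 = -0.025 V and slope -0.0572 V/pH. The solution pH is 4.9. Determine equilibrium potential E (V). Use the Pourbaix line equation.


Apply the Pourbaix line equation: E = E0 + slope*pH
E = -0.025 + (-0.0572)*4.9 = -0.025 + (-0.28028) = -0.30528 V
Rounded to 4 decimal places: E = -0.3053 V

-0.3053 V


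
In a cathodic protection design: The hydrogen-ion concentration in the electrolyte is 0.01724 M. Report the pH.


pH = −log10[H+]
pH = −log10(0.01724) = 1.76

1.76


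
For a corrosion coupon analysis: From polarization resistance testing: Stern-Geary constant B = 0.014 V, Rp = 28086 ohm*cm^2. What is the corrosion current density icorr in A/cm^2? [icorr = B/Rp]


Apply the Stern-Geary relation: icorr = B / Rp
icorr = 0.014 / 28086 = 4.985×10^-7 A/cm^2

4.985×10^-7 A/cm^2


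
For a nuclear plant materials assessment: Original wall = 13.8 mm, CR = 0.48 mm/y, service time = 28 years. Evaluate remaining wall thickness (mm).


Remaining wall = original − CR × time
t = 13.8 − 0.48*28 = 13.8 − 13.44 = 0.36 mm

0.36 mm


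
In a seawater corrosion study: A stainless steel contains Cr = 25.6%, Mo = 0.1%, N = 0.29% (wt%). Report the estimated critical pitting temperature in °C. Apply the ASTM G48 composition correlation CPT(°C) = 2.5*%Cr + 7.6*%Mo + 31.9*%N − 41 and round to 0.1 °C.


Apply the ASTM G48 empirical CPT estimate: CPT(°C) = 2.5*%Cr + 7.6*%Mo + 31.9*%N − 41
2.5*25.6 = 64; 7.6*0.1 = 0.76; 31.9*0.29 = 9.251
CPT = 64 + 0.76 + 9.251 − 41 = 33.011 °C
Rounded to 0.1 °C: CPT ≈ 33.0 °C

33.0 °C


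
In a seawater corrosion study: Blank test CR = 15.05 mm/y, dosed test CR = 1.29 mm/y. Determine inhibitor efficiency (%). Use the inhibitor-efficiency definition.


Apply the inhibitor-efficiency definition: IE = (CR_blank − CR_inh)/CR_blank × 100
IE = (15.05 − 1.29) / 15.05 × 100
IE = 13.76 / 15.05 × 100 = 91.4 %

91.4 %


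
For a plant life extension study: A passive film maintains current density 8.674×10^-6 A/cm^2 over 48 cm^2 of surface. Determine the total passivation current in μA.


I = i_pass * A, then convert A → μA (×10^6)
I = 8.674×10^-6 * 48 * 10^6 = 416.35 μA

416.35 μA


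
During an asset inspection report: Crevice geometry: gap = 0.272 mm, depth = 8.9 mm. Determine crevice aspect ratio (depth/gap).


Aspect ratio = depth / gap
Ratio = 8.9 / 0.272 = 32.7

32.7


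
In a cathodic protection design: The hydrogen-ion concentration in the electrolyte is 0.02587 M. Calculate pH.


pH = −log10[H+]
pH = −log10(0.02587) = 1.59

1.59


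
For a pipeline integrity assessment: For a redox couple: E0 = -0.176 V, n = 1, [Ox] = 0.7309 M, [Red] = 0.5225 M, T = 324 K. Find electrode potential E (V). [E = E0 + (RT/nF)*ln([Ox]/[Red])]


Apply the Nernst equation: E = E0 + (RT/nF)*ln([Ox]/[Red])
Step 1: RT/nF = 8.314*324/(1*96485) = 0.0279187 V
Step 2: [Ox]/[Red] = 0.7309/0.5225 = 1.398852
Step 3: ln(1.398852) = 0.335652
Step 4: correction = 0.0279187 * 0.335652 = 0.0094 V
E = -0.176 + 0.0094 = -0.1666 V

-0.1666 V


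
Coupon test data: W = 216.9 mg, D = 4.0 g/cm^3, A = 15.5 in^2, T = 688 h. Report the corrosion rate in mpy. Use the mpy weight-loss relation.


Apply the mpy weight-loss relation: CR = 534 * W / (D * A * T)
Numerator: 534 * 216.9 = 115824.6
Denominator: 4.0 * 15.5 * 688 = 42656.0
CR = 115824.6 / 42656.0 = 2.71532 mpy

2.71532 mpy


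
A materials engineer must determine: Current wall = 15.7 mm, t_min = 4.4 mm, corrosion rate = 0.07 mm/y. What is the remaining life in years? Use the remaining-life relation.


Apply the remaining-life relation: RL = (t_current − t_min) / CR
RL = (15.7 − 4.4) / 0.07 = 11.3 / 0.07 = 161.4 years

161.4 years


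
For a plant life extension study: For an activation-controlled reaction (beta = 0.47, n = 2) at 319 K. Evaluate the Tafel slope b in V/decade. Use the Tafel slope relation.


Apply the Tafel slope relation: b = 2.303*R*T/(beta*n*F)
Numerator: 2.303 * 8.314 * 319 = 6107.94
Denominator: 0.47 * 2 * 96485 = 90695.9
b = 6107.94 / 90695.9 = 0.0673 V/decade

0.0673 V/decade


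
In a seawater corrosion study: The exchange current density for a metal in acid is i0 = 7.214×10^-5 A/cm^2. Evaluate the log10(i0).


i0 = 7.214×10^-5 A/cm^2
log10(i0) = -4.142

-4.142


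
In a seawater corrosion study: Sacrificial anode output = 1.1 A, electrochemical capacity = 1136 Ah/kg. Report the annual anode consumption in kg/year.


Annual consumption = current * hours per year / capacity
Rate = 1.1 * 8760 / 1136 = 8.5 kg/year

8.5 kg/year


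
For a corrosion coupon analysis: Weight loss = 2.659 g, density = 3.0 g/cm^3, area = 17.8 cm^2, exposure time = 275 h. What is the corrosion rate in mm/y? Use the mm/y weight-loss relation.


Apply the mm/y weight-loss relation: CR = 87600 * W / (D * A * T)
Numerator: 87600 * 2.659 = 232928.4
Denominator: 3.0 * 17.8 * 275 = 14685.0
CR = 232928.4 / 14685.0 = 15.86165 mm/y

15.86165 mm/y


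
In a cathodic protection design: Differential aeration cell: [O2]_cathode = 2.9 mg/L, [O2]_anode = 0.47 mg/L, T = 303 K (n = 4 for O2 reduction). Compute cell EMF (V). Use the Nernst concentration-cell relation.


Apply the Nernst concentration-cell relation: E = (RT/nF)*ln(C_cathode/C_anode)
RT/nF = 8.314*303/(4*96485) = 0.00652729 V
ln(2.9/0.47) = 1.81973
E = 0.00652729 * 1.81973 = 0.01188 V

0.01188 V


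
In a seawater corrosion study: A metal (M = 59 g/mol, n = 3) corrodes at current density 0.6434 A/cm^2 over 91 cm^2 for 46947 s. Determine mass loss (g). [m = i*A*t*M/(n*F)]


Apply Faraday's law: m = i*A*t*M / (n*F)
Total charge passed Q = i*A*t = 0.6434*91*46947 = 2748718.6818 C
m = Q*M/(n*F) = 2748718.6818*59/(3*96485) = 560.275 g

560.275 g


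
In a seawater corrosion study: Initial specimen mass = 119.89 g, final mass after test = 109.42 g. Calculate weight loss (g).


Weight loss = initial − final
WL = 119.89 − 109.42 = 10.47 g

10.47 g


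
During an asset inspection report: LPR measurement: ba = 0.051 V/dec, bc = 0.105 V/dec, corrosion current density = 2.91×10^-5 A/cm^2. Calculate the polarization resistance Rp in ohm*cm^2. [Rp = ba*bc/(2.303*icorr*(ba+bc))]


Apply the Stern-Geary equation: Rp = ba*bc / (2.303*icorr*(ba+bc))
ba*bc = 0.051*0.105 = 0.005355
ba+bc = 0.156; 2.303*icorr*(ba+bc) = 2.303*2.91×10^-5*0.156 = 1.0454699×10^-5
Rp = 0.005355 / 1.0454699×10^-5 = 512.2 ohm*cm^2

512.2 ohm*cm^2


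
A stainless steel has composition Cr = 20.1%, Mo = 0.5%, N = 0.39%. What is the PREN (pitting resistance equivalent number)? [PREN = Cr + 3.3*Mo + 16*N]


Apply the PREN formula: PREN = Cr + 3.3*Mo + 16*N
PREN = 20.1 + 3.3*0.5 + 16*0.39
PREN = 20.1 + 1.65 + 6.24 = 27.99

27.99


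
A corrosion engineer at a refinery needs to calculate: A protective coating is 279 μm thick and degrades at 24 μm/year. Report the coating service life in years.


Service life = thickness / degradation rate
Life = 279 / 24 = 11.6 years

11.6 years


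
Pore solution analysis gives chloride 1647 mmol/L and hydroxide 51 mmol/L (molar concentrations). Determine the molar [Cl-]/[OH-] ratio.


Threshold parameter = [Cl-] / [OH-] (molar basis; both in mmol/L, so units cancel)
Ratio = 1647 / 51 = 32.29

32.29


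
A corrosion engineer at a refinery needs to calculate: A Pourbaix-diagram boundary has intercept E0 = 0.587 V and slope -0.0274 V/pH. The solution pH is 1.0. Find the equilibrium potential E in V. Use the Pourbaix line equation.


Apply the Pourbaix line equation: E = E0 + slope*pH
E = 0.587 + (-0.0274)*1.0 = 0.587 + (-0.0274) = 0.5596 V
Rounded to 4 decimal places: E = 0.5596 V

0.5596 V


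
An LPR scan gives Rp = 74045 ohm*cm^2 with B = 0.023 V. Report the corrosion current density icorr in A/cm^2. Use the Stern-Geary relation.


Apply the Stern-Geary relation: icorr = B / Rp
icorr = 0.023 / 74045 = 3.106×10^-7 A/cm^2

3.106×10^-7 A/cm^2


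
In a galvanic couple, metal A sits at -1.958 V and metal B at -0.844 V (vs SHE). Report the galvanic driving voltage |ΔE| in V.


Driving voltage is the absolute potential difference.
|ΔE| = |-1.958 − (-0.844)| = 1.114 V

1.114 V


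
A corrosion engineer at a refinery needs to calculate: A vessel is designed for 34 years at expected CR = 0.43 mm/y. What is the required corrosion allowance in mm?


Corrosion allowance = CR × design life
CA = 0.43 * 34 = 14.62 mm

14.62 mm


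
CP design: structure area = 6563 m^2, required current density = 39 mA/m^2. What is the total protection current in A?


I = area * current density, then convert mA → A (÷1000)
I = 6563 * 39 / 1000 = 255.96 A

255.96 A


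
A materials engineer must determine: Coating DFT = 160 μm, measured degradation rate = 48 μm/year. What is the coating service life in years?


Service life = thickness / degradation rate
Life = 160 / 48 = 3.3 years

3.3 years


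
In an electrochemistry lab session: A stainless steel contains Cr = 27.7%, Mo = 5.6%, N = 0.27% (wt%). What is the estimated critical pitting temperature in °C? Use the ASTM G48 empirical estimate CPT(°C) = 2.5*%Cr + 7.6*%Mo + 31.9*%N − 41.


Apply the ASTM G48 empirical CPT estimate: CPT(°C) = 2.5*%Cr + 7.6*%Mo + 31.9*%N − 41
2.5*27.7 = 69.25; 7.6*5.6 = 42.56; 31.9*0.27 = 8.613
CPT = 69.25 + 42.56 + 8.613 − 41 = 79.423 °C
Rounded to 0.1 °C: CPT ≈ 79.4 °C

79.4 °C


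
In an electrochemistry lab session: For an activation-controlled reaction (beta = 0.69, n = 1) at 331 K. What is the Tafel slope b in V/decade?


Apply the Tafel slope relation: b = 2.303*R*T/(beta*n*F)
Numerator: 2.303 * 8.314 * 331 = 6337.7
Denominator: 0.69 * 1 * 96485 = 66574.65
b = 6337.7 / 66574.65 = 0.0952 V/decade

0.0952 V/decade


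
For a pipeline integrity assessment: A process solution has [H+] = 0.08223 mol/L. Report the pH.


pH = −log10[H+]
pH = −log10(0.08223) = 1.08

1.08


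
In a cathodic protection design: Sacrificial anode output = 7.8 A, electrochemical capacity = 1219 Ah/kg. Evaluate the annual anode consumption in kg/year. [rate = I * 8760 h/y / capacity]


Annual consumption = current * hours per year / capacity
Rate = 7.8 * 8760 / 1219 = 56.1 kg/year

56.1 kg/year


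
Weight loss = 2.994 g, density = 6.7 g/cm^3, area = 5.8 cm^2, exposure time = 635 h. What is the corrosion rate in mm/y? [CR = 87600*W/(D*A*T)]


Apply the mm/y weight-loss relation: CR = 87600 * W / (D * A * T)
Numerator: 87600 * 2.994 = 262274.4
Denominator: 6.7 * 5.8 * 635 = 24676.1
CR = 262274.4 / 24676.1 = 10.6287 mm/y

10.6287 mm/y


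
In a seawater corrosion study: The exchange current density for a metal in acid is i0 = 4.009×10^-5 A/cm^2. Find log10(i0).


i0 = 4.009×10^-5 A/cm^2
log10(i0) = -4.397

-4.397


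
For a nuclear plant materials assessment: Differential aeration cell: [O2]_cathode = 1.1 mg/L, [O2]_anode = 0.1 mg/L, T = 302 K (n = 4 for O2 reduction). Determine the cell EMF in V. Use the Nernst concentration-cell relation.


Apply the Nernst concentration-cell relation: E = (RT/nF)*ln(C_cathode/C_anode)
RT/nF = 8.314*302/(4*96485) = 0.00650575 V
ln(1.1/0.1) = 2.3979
E = 0.00650575 * 2.3979 = 0.0156 V

0.0156 V


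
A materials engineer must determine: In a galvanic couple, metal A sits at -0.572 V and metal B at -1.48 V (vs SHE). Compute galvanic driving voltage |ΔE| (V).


Driving voltage is the absolute potential difference.
|ΔE| = |-0.572 − (-1.48)| = 0.908 V

0.908 V


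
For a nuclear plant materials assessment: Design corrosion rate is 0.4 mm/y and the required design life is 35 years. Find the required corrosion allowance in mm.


Corrosion allowance = CR × design life
CA = 0.4 * 35 = 14.0 mm

14.0 mm


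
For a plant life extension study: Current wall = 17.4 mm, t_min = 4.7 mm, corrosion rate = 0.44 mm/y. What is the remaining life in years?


Apply the remaining-life relation: RL = (t_current − t_min) / CR
RL = (17.4 − 4.7) / 0.44 = 12.7 / 0.44 = 28.9 years

28.9 years


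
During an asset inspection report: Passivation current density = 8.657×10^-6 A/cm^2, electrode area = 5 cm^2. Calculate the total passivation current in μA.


I = i_pass * A, then convert A → μA (×10^6)
I = 8.657×10^-6 * 5 * 10^6 = 43.29 μA

43.29 μA


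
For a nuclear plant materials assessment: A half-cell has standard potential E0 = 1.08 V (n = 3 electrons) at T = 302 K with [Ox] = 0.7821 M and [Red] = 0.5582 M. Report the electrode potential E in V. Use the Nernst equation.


Apply the Nernst equation: E = E0 + (RT/nF)*ln([Ox]/[Red])
Step 1: RT/nF = 8.314*302/(3*96485) = 0.00867433 V
Step 2: [Ox]/[Red] = 0.7821/0.5582 = 1.401111
Step 3: ln(1.401111) = 0.337265
Step 4: correction = 0.00867433 * 0.337265 = 0.003 V
E = 1.08 + 0.003 = 1.083 V

1.083 V


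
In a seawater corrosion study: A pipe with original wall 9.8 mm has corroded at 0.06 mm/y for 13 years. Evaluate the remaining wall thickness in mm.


Remaining wall = original − CR × time
t = 9.8 − 0.06*13 = 9.8 − 0.78 = 9.02 mm

9.02 mm


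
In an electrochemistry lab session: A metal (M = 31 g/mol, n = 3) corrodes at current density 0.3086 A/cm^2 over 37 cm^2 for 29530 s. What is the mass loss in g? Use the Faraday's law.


Apply Faraday's law: m = i*A*t*M / (n*F)
Total charge passed Q = i*A*t = 0.3086*37*29530 = 337179.446 C
m = Q*M/(n*F) = 337179.446*31/(3*96485) = 36.11118 g

36.11118 g


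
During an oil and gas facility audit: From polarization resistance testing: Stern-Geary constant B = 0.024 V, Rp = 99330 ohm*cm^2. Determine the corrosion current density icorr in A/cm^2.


Apply the Stern-Geary relation: icorr = B / Rp
icorr = 0.024 / 99330 = 2.416×10^-7 A/cm^2

2.416×10^-7 A/cm^2


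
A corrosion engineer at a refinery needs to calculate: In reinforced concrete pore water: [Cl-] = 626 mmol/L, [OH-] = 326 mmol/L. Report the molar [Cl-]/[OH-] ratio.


Threshold parameter = [Cl-] / [OH-] (molar basis; both in mmol/L, so units cancel)
Ratio = 626 / 326 = 1.92

1.92


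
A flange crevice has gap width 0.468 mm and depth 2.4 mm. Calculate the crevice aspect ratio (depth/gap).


Aspect ratio = depth / gap
Ratio = 2.4 / 0.468 = 5.1

5.1


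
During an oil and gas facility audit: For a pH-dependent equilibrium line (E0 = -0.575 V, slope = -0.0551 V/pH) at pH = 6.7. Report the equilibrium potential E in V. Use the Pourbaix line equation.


Apply the Pourbaix line equation: E = E0 + slope*pH
E = -0.575 + (-0.0551)*6.7 = -0.575 + (-0.36917) = -0.94417 V
Rounded to 4 decimal places: E = -0.9442 V

-0.9442 V


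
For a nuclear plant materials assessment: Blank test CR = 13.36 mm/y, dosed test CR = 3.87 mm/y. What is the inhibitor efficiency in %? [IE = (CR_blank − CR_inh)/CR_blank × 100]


Apply the inhibitor-efficiency definition: IE = (CR_blank − CR_inh)/CR_blank × 100
IE = (13.36 − 3.87) / 13.36 × 100
IE = 9.49 / 13.36 × 100 = 71.0 %

71.0 %


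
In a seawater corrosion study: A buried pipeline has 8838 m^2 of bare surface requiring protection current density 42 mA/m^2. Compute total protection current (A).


I = area * current density, then convert mA → A (÷1000)
I = 8838 * 42 / 1000 = 371.2 A

371.2 A


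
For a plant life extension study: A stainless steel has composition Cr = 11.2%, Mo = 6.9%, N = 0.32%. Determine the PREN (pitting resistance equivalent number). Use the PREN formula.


Apply the PREN formula: PREN = Cr + 3.3*Mo + 16*N
PREN = 11.2 + 3.3*6.9 + 16*0.32
PREN = 11.2 + 22.77 + 5.12 = 39.09

39.09


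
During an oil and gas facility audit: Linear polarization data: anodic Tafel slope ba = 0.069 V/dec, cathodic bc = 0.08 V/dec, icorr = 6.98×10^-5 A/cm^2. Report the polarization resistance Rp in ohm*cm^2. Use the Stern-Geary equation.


Apply the Stern-Geary equation: Rp = ba*bc / (2.303*icorr*(ba+bc))
ba*bc = 0.069*0.08 = 0.00552
ba+bc = 0.149; 2.303*icorr*(ba+bc) = 2.303*6.98×10^-5*0.149 = 2.3951661×10^-5
Rp = 0.00552 / 2.3951661×10^-5 = 230.5 ohm*cm^2

230.5 ohm*cm^2


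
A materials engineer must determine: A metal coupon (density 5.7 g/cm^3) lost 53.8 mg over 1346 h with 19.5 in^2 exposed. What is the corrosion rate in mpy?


Apply the mpy weight-loss relation: CR = 534 * W / (D * A * T)
Numerator: 534 * 53.8 = 28729.2
Denominator: 5.7 * 19.5 * 1346 = 149607.9
CR = 28729.2 / 149607.9 = 0.192 mpy

0.192 mpy


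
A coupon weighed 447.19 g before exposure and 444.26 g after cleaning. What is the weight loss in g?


Weight loss = initial − final
WL = 447.19 − 444.26 = 2.93 g

2.93 g


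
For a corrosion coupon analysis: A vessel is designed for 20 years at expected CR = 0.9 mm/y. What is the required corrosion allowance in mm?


Corrosion allowance = CR × design life
CA = 0.9 * 20 = 18.0 mm

18.0 mm


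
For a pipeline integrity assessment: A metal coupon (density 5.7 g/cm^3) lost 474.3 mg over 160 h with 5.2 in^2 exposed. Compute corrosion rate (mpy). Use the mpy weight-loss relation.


Apply the mpy weight-loss relation: CR = 534 * W / (D * A * T)
Numerator: 534 * 474.3 = 253276.2
Denominator: 5.7 * 5.2 * 160 = 4742.4
CR = 253276.2 / 4742.4 = 53.4068 mpy

53.4068 mpy


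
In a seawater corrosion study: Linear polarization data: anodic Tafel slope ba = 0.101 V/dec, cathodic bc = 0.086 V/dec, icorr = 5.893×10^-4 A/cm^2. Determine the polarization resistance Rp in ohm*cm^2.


Apply the Stern-Geary equation: Rp = ba*bc / (2.303*icorr*(ba+bc))
ba*bc = 0.101*0.086 = 0.008686
ba+bc = 0.187; 2.303*icorr*(ba+bc) = 2.303*5.893×10^-4*0.187 = 2.5378853×10^-4
Rp = 0.008686 / 2.5378853×10^-4 = 34.2 ohm*cm^2

34.2 ohm*cm^2


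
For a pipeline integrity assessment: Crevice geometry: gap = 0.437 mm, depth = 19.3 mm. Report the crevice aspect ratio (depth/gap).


Aspect ratio = depth / gap
Ratio = 19.3 / 0.437 = 44.2

44.2


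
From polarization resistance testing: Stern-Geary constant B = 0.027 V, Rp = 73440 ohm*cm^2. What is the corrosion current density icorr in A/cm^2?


Apply the Stern-Geary relation: icorr = B / Rp
icorr = 0.027 / 73440 = 3.676×10^-7 A/cm^2

3.676×10^-7 A/cm^2


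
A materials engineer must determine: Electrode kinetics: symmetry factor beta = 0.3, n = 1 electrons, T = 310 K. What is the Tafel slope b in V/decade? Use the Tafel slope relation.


Apply the Tafel slope relation: b = 2.303*R*T/(beta*n*F)
Numerator: 2.303 * 8.314 * 310 = 5935.61
Denominator: 0.3 * 1 * 96485 = 28945.5
b = 5935.61 / 28945.5 = 0.2051 V/decade

0.2051 V/decade


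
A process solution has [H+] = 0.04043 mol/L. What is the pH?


pH = −log10[H+]
pH = −log10(0.04043) = 1.39

1.39


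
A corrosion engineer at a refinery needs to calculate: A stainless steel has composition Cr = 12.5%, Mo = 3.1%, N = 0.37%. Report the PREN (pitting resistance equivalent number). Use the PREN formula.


Apply the PREN formula: PREN = Cr + 3.3*Mo + 16*N
PREN = 12.5 + 3.3*3.1 + 16*0.37
PREN = 12.5 + 10.23 + 5.92 = 28.65

28.65


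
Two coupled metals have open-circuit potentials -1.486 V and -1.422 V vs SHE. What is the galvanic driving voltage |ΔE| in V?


Driving voltage is the absolute potential difference.
|ΔE| = |-1.486 − (-1.422)| = 0.064 V

0.064 V


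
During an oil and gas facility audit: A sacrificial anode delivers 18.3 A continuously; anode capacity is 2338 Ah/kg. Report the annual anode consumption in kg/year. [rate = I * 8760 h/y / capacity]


Annual consumption = current * hours per year / capacity
Rate = 18.3 * 8760 / 2338 = 68.6 kg/year

68.6 kg/year


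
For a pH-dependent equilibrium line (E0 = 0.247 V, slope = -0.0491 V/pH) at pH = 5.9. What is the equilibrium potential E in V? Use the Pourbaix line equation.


Apply the Pourbaix line equation: E = E0 + slope*pH
E = 0.247 + (-0.0491)*5.9 = 0.247 + (-0.28969) = -0.04269 V
Rounded to 4 decimal places: E = -0.0427 V

-0.0427 V


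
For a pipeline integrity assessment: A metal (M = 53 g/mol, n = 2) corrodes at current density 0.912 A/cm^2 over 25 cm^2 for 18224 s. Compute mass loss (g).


Apply Faraday's law: m = i*A*t*M / (n*F)
Total charge passed Q = i*A*t = 0.912*25*18224 = 415507.2 C
m = Q*M/(n*F) = 415507.2*53/(2*96485) = 114.121 g

114.121 g


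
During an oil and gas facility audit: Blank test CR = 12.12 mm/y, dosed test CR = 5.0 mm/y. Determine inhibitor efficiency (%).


Apply the inhibitor-efficiency definition: IE = (CR_blank − CR_inh)/CR_blank × 100
IE = (12.12 − 5.0) / 12.12 × 100
IE = 7.12 / 12.12 × 100 = 58.7 %

58.7 %


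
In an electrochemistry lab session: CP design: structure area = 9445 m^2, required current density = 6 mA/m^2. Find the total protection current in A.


I = area * current density, then convert mA → A (÷1000)
I = 9445 * 6 / 1000 = 56.67 A

56.67 A


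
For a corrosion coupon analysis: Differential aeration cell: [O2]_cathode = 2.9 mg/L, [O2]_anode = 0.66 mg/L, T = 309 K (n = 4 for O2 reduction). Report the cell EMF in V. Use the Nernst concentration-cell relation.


Apply the Nernst concentration-cell relation: E = (RT/nF)*ln(C_cathode/C_anode)
RT/nF = 8.314*309/(4*96485) = 0.00665654 V
ln(2.9/0.66) = 1.48023
E = 0.00665654 * 1.48023 = 0.00985 V

0.00985 V


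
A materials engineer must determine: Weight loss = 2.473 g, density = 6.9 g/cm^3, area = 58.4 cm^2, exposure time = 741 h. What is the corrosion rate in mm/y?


Apply the mm/y weight-loss relation: CR = 87600 * W / (D * A * T)
Numerator: 87600 * 2.473 = 216634.8
Denominator: 6.9 * 58.4 * 741 = 298593.36
CR = 216634.8 / 298593.36 = 0.725518 mm/y

0.725518 mm/y


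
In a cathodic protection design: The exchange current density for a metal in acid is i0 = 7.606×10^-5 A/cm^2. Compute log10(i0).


i0 = 7.606×10^-5 A/cm^2
log10(i0) = -4.119

-4.119


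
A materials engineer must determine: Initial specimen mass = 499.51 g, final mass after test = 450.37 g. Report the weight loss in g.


Weight loss = initial − final
WL = 499.51 − 450.37 = 49.14 g

49.14 g


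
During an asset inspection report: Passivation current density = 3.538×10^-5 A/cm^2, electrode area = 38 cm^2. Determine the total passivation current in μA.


I = i_pass * A, then convert A → μA (×10^6)
I = 3.538×10^-5 * 38 * 10^6 = 1344.44 μA

1344.44 μA


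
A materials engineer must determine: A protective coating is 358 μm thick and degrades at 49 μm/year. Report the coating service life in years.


Service life = thickness / degradation rate
Life = 358 / 49 = 7.3 years

7.3 years


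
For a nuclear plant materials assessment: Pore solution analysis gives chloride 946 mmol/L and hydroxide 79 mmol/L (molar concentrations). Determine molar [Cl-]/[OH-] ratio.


Threshold parameter = [Cl-] / [OH-] (molar basis; both in mmol/L, so units cancel)
Ratio = 946 / 79 = 11.97

11.97


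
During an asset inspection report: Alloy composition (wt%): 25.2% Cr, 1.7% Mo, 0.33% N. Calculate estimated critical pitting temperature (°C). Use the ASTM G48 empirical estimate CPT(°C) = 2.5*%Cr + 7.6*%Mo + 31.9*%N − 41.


Apply the ASTM G48 empirical CPT estimate: CPT(°C) = 2.5*%Cr + 7.6*%Mo + 31.9*%N − 41
2.5*25.2 = 63; 7.6*1.7 = 12.92; 31.9*0.33 = 10.527
CPT = 63 + 12.92 + 10.527 − 41 = 45.447 °C
Rounded to 0.1 °C: CPT ≈ 45.4 °C

45.4 °C


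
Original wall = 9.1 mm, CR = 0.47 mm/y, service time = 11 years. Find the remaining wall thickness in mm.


Remaining wall = original − CR × time
t = 9.1 − 0.47*11 = 9.1 − 5.17 = 3.93 mm

3.93 mm


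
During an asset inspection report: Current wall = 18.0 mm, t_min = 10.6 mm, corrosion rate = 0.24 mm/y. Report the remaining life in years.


Apply the remaining-life relation: RL = (t_current − t_min) / CR
RL = (18.0 − 10.6) / 0.24 = 7.4 / 0.24 = 30.8 years

30.8 years


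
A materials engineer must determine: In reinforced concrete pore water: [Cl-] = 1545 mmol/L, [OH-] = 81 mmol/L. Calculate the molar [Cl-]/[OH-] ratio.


Threshold parameter = [Cl-] / [OH-] (molar basis; both in mmol/L, so units cancel)
Ratio = 1545 / 81 = 19.07

19.07


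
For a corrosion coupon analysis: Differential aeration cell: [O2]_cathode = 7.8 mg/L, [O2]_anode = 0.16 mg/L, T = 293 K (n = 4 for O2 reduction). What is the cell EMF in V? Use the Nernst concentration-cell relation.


Apply the Nernst concentration-cell relation: E = (RT/nF)*ln(C_cathode/C_anode)
RT/nF = 8.314*293/(4*96485) = 0.00631187 V
ln(7.8/0.16) = 3.88671
E = 0.00631187 * 3.88671 = 0.02453 V

0.02453 V


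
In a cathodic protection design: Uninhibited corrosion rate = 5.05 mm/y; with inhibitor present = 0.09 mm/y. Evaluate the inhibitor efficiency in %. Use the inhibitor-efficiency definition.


Apply the inhibitor-efficiency definition: IE = (CR_blank − CR_inh)/CR_blank × 100
IE = (5.05 − 0.09) / 5.05 × 100
IE = 4.96 / 5.05 × 100 = 98.2 %

98.2 %


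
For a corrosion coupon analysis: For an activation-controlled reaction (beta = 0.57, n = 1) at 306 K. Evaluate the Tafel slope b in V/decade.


Apply the Tafel slope relation: b = 2.303*R*T/(beta*n*F)
Numerator: 2.303 * 8.314 * 306 = 5859.03
Denominator: 0.57 * 1 * 96485 = 54996.45
b = 5859.03 / 54996.45 = 0.1065 V/decade

0.1065 V/decade


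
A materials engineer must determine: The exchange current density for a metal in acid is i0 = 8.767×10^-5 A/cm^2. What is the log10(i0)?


i0 = 8.767×10^-5 A/cm^2
log10(i0) = -4.057

-4.057


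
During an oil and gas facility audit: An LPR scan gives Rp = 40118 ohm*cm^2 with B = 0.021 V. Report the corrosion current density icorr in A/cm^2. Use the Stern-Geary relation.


Apply the Stern-Geary relation: icorr = B / Rp
icorr = 0.021 / 40118 = 5.235×10^-7 A/cm^2

5.235×10^-7 A/cm^2


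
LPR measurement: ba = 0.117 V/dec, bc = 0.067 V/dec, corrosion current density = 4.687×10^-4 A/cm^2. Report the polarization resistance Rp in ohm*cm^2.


Apply the Stern-Geary equation: Rp = ba*bc / (2.303*icorr*(ba+bc))
ba*bc = 0.117*0.067 = 0.007839
ba+bc = 0.184; 2.303*icorr*(ba+bc) = 2.303*4.687×10^-4*0.184 = 1.9861256×10^-4
Rp = 0.007839 / 1.9861256×10^-4 = 39.5 ohm*cm^2

39.5 ohm*cm^2


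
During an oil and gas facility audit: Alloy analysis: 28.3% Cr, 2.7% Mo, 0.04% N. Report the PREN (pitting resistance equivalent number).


Apply the PREN formula: PREN = Cr + 3.3*Mo + 16*N
PREN = 28.3 + 3.3*2.7 + 16*0.04
PREN = 28.3 + 8.91 + 0.64 = 37.85

37.85


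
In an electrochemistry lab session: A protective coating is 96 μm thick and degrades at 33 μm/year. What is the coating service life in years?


Service life = thickness / degradation rate
Life = 96 / 33 = 2.9 years

2.9 years


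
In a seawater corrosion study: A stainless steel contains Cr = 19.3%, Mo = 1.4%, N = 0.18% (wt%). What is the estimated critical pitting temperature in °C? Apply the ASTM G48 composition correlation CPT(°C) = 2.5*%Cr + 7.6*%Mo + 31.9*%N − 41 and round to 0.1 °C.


Apply the ASTM G48 empirical CPT estimate: CPT(°C) = 2.5*%Cr + 7.6*%Mo + 31.9*%N − 41
2.5*19.3 = 48.25; 7.6*1.4 = 10.64; 31.9*0.18 = 5.742
CPT = 48.25 + 10.64 + 5.742 − 41 = 23.632 °C
Rounded to 0.1 °C: CPT ≈ 23.6 °C

23.6 °C


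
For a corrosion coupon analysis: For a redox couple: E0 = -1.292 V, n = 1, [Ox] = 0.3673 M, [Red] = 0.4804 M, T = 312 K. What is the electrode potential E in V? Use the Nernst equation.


Apply the Nernst equation: E = E0 + (RT/nF)*ln([Ox]/[Red])
Step 1: RT/nF = 8.314*312/(1*96485) = 0.02688468 V
Step 2: [Ox]/[Red] = 0.3673/0.4804 = 0.764571
Step 3: ln(0.764571) = -0.26844
Step 4: correction = 0.02688468 * -0.26844 = -0.0072 V
E = -1.292 + -0.0072 = -1.2992 V

-1.2992 V


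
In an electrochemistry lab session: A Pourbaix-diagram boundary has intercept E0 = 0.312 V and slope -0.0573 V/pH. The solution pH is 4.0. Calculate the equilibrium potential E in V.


Apply the Pourbaix line equation: E = E0 + slope*pH
E = 0.312 + (-0.0573)*4.0 = 0.312 + (-0.2292) = 0.0828 V
Rounded to 4 decimal places: E = 0.0828 V

0.0828 V


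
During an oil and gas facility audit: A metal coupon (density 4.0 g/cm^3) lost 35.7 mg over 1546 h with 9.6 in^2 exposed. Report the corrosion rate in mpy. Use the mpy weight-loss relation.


Apply the mpy weight-loss relation: CR = 534 * W / (D * A * T)
Numerator: 534 * 35.7 = 19063.8
Denominator: 4.0 * 9.6 * 1546 = 59366.4
CR = 19063.8 / 59366.4 = 0.321 mpy

0.321 mpy


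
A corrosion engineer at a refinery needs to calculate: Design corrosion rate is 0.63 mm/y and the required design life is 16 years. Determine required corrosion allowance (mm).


Corrosion allowance = CR × design life
CA = 0.63 * 16 = 10.08 mm

10.08 mm


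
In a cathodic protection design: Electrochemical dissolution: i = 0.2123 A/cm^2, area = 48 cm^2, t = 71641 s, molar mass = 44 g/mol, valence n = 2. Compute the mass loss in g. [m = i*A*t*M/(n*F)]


Apply Faraday's law: m = i*A*t*M / (n*F)
Total charge passed Q = i*A*t = 0.2123*48*71641 = 730050.4464 C
m = Q*M/(n*F) = 730050.4464*44/(2*96485) = 166.462 g

166.462 g


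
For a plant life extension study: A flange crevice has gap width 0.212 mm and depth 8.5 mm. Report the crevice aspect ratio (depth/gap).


Aspect ratio = depth / gap
Ratio = 8.5 / 0.212 = 40.1

40.1
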